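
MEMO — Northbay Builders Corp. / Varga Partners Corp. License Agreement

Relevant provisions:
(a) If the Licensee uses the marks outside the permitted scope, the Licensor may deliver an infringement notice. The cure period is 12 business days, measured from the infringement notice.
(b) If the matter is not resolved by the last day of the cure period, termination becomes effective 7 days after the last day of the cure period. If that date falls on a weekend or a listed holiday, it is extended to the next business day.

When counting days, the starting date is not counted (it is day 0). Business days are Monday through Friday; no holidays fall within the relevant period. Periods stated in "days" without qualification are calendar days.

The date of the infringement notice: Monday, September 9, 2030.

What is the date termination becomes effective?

From Monday, September 9, 2030, 12 business days (Sep 10, Sep 11, Sep 12, Sep 13, …, Sep 23, Sep 24, Sep 25, skipping weekends) brings us to Wednesday, September 25, 2030, which is the last day of the cure period.
The date termination becomes effective: 7 calendar days after September 25, 2030 is October 2, 2030. October 2, 2030 is a Wednesday, so no roll-forward applies.

October 2, 2030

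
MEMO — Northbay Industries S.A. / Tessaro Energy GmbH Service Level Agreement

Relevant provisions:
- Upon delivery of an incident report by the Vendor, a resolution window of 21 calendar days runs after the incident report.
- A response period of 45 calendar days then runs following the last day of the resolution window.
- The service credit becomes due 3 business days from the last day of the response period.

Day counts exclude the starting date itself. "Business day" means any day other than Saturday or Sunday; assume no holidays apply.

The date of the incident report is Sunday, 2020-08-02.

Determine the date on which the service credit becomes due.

The last day of the resolution window: 2020-08-02 + 21 days = 2020-08-23.
Adding 45 calendar days to 2020-08-23 gives 2020-10-07, which is the last day of the response period.
The date on which the service credit becomes due: 3 business days after Wednesday, 2020-10-07, skipping weekends — Oct 8, Oct 9, Oct 12 — lands on Monday, 2020-10-12.

2020-10-12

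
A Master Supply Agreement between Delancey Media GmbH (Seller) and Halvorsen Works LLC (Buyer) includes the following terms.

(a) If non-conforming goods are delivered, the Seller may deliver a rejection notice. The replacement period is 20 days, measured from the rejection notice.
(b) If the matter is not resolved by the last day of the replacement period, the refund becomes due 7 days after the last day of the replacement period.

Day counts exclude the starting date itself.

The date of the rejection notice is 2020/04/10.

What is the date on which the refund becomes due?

Adding 20 calendar days to 2020/04/10 gives 2020/04/30, which is the last day of the replacement period.
The date on which the refund becomes due: 2020/04/30 + 7 days = 2020/05/07.

2020/05/07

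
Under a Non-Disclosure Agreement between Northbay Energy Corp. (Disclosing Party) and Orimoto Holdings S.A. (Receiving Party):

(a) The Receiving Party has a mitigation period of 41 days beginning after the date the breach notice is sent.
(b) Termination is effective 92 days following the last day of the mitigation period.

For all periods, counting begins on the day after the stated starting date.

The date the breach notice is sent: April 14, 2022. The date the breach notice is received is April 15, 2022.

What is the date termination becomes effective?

Adding 41 calendar days to April 14, 2022 gives May 25, 2022, which is the last day of the mitigation period.
The date termination becomes effective: 92 calendar days after May 25, 2022 is August 25, 2022.

August 25, 2022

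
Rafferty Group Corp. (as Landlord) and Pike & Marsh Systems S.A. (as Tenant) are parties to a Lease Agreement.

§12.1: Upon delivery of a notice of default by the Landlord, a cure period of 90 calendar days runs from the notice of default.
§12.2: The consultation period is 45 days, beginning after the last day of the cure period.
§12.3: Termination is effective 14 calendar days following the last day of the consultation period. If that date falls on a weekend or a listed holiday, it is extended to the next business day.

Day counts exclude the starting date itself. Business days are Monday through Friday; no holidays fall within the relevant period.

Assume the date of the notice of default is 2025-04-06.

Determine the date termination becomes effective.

Adding 90 calendar days to 2025-04-06 gives 2025-07-05, which is the last day of the cure period.
The last day of the consultation period: 45 calendar days after 2025-07-05 is 2025-08-19.
The date termination becomes effective: 2025-08-19 + 14 days = 2025-09-02. 2025-09-02 is a Tuesday, so no roll-forward applies.

2025-09-02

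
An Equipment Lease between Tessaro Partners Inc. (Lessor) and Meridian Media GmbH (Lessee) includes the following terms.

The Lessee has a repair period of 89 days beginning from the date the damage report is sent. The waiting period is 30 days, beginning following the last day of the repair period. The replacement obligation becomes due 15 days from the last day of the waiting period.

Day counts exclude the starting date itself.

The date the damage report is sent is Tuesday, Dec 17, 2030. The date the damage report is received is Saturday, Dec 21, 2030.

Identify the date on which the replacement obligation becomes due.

The last day of the repair period: 89 calendar days after Dec 17, 2030 is Mar 16, 2031.
The last day of the waiting period: 30 calendar days after Mar 16, 2031 is Apr 15, 2031.
Adding 15 calendar days to Apr 15, 2031 gives Apr 30, 2031, which is the date on which the replacement obligation becomes due.

Apr 30, 2031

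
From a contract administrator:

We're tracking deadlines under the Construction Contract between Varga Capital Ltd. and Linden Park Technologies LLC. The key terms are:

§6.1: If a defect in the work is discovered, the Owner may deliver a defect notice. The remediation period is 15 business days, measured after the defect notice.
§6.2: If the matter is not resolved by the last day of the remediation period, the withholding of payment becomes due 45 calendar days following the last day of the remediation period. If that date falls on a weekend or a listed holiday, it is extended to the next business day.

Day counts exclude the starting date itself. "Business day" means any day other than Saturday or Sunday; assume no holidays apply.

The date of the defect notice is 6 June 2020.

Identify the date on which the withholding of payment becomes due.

10 August 2020

The last day of the remediation period: counting 15 business days from Saturday, 6 June 2020 (Jun 8, Jun 9, Jun 10, Jun 11, …, Jun 24, Jun 25, Jun 26, skipping weekends) reaches Friday, 26 June 2020.
Adding 45 calendar days to 26 June 2020 gives 10 August 2020, which is the date on which the withholding of payment becomes due. 10 August 2020 is a Monday, so no roll-forward applies.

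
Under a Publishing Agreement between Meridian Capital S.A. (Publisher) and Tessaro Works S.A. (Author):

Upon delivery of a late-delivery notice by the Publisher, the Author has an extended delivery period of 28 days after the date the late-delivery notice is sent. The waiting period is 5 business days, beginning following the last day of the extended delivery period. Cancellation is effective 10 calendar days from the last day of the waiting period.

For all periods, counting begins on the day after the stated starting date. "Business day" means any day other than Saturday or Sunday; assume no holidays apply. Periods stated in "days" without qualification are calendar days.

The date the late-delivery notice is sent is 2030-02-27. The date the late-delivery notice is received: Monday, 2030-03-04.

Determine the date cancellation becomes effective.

2030-04-13

Adding 28 calendar days to 2030-02-27 gives 2030-03-27, which is the last day of the extended delivery period.
The last day of the waiting period: counting 5 business days from Wednesday, 2030-03-27 (Mar 28, Mar 29, Apr 1, Apr 2, Apr 3, skipping weekends) reaches Wednesday, 2030-04-03.
Adding 10 calendar days to 2030-04-03 gives 2030-04-13, which is the date cancellation becomes effective.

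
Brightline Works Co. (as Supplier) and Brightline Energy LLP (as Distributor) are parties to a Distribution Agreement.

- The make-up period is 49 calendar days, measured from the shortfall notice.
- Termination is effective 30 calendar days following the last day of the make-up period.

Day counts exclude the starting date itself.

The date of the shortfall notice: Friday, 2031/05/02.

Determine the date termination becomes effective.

2031/07/20

Adding 49 calendar days to 2031/05/02 gives 2031/06/20, which is the last day of the make-up period.
The date termination becomes effective: 2031/06/20 + 30 days = 2031/07/20.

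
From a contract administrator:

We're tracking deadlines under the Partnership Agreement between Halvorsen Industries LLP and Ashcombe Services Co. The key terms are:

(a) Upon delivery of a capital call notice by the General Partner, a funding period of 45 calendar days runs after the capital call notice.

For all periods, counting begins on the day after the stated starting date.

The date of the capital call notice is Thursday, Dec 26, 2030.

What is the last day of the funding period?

Feb 9, 2031

The last day of the funding period: Dec 26, 2030 + 45 days = Feb 9, 2031.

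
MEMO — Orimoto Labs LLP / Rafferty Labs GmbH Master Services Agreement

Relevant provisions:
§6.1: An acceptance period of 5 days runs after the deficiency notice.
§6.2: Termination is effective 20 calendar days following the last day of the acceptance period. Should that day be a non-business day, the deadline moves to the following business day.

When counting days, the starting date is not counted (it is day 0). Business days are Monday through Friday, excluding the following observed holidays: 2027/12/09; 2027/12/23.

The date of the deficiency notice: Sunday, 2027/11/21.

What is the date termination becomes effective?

Adding 5 calendar days to 2027/11/21 gives 2027/11/26, which is the last day of the acceptance period.
The date termination becomes effective: 20 calendar days after 2027/11/26 is 2027/12/16. 2027/12/16 is a Thursday and is not a listed holiday, so no roll-forward applies.

2027/12/16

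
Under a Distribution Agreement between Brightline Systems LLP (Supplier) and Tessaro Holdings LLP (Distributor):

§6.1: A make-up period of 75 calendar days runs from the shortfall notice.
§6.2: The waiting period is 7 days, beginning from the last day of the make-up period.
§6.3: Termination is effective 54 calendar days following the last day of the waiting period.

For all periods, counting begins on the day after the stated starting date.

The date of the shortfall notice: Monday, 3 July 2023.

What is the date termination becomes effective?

16 November 2023

The last day of the make-up period: 3 July 2023 + 75 days = 16 September 2023.
Adding 7 calendar days to 16 September 2023 gives 23 September 2023, which is the last day of the waiting period.
Adding 54 calendar days to 23 September 2023 gives 16 November 2023, which is the date termination becomes effective.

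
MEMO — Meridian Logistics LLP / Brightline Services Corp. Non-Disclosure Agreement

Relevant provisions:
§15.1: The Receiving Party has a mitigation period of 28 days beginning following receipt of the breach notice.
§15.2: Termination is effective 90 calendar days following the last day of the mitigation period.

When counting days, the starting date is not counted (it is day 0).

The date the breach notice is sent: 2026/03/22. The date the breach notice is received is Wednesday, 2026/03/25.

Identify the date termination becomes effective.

The last day of the mitigation period: 28 calendar days after 2026/03/25 is 2026/04/22.
The date termination becomes effective: 2026/04/22 + 90 days = 2026/07/21.

2026/07/21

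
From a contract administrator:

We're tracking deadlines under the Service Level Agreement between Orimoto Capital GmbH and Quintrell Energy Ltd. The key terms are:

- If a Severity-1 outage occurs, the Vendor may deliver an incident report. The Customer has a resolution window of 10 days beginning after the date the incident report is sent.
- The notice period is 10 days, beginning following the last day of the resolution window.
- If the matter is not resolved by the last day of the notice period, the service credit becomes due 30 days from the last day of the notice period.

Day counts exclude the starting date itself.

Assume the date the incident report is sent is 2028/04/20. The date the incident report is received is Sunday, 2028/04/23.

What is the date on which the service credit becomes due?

Adding 10 calendar days to 2028/04/20 gives 2028/04/30, which is the last day of the resolution window.
Adding 10 calendar days to 2028/04/30 gives 2028/05/10, which is the last day of the notice period.
Adding 30 calendar days to 2028/05/10 gives 2028/06/09, which is the date on which the service credit becomes due.

2028/06/09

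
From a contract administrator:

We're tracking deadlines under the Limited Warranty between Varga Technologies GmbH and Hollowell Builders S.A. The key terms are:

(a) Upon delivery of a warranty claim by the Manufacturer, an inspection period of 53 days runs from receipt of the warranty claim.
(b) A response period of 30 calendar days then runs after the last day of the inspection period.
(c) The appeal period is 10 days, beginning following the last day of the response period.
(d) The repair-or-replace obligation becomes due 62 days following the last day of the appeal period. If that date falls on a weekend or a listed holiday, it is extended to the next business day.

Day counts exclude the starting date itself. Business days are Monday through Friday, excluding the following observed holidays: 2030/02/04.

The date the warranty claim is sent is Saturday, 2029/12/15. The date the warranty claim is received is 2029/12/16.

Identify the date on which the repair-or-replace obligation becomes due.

The last day of the inspection period: 53 calendar days after 2029/12/16 is 2030/02/07.
The last day of the response period: 2030/02/07 + 30 days = 2030/03/09.
Adding 10 calendar days to 2030/03/09 gives 2030/03/19, which is the last day of the appeal period.
The date on which the repair-or-replace obligation becomes due: 2030/03/19 + 62 days = 2030/05/20. 2030/05/20 is a Monday and is not a listed holiday, so no roll-forward applies.

2030/05/20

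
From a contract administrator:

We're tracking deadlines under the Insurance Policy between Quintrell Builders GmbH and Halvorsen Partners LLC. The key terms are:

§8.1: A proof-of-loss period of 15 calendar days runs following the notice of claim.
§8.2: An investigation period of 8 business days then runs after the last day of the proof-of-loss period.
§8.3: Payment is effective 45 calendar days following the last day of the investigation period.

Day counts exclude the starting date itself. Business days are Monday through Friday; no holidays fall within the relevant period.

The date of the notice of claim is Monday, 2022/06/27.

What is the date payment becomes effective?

2022/09/05

The last day of the proof-of-loss period: 2022/06/27 + 15 days = 2022/07/12.
The last day of the investigation period: 8 business days after Tuesday, 2022/07/12, skipping weekends — Jul 13, Jul 14, Jul 15, Jul 18, Jul 19, Jul 20, Jul 21, Jul 22 — lands on Friday, 2022/07/22.
The date payment becomes effective: 45 calendar days after 2022/07/22 is 2022/09/05.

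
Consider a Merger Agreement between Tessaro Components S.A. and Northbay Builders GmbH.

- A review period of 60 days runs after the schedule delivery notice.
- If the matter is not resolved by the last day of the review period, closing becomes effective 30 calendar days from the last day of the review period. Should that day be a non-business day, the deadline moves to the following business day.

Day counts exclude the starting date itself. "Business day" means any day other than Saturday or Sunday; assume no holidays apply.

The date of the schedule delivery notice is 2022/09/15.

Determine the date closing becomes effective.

2022/12/14

The last day of the review period: 60 calendar days after 2022/09/15 is 2022/11/14.
The date closing becomes effective: 2022/11/14 + 30 days = 2022/12/14. 2022/12/14 is a Wednesday, so no roll-forward applies.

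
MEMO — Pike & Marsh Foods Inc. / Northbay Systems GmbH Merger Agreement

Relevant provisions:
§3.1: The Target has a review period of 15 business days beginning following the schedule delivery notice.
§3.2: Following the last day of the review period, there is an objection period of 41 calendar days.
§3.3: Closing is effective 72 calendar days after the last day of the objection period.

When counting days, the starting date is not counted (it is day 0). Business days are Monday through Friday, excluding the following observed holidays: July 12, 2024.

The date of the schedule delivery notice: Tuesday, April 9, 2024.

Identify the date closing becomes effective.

The last day of the review period: counting 15 business days from Tuesday, April 9, 2024 (Apr 10, Apr 11, Apr 12, Apr 15, …, Apr 26, Apr 29, Apr 30, skipping weekends) reaches Tuesday, April 30, 2024.
Adding 41 calendar days to April 30, 2024 gives June 10, 2024, which is the last day of the objection period.
Adding 72 calendar days to June 10, 2024 gives August 21, 2024, which is the date closing becomes effective.

August 21, 2024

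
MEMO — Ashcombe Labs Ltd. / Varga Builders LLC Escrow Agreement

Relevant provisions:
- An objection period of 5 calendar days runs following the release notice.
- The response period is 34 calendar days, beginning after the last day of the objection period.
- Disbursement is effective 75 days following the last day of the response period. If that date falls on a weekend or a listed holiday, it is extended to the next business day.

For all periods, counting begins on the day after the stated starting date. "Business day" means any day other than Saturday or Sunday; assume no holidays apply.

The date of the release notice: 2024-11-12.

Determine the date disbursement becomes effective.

2025-03-06

The last day of the objection period: 5 calendar days after 2024-11-12 is 2024-11-17.
Adding 34 calendar days to 2024-11-17 gives 2024-12-21, which is the last day of the response period.
Adding 75 calendar days to 2024-12-21 gives 2025-03-06, which is the date disbursement becomes effective. 2025-03-06 is a Thursday, so no roll-forward applies.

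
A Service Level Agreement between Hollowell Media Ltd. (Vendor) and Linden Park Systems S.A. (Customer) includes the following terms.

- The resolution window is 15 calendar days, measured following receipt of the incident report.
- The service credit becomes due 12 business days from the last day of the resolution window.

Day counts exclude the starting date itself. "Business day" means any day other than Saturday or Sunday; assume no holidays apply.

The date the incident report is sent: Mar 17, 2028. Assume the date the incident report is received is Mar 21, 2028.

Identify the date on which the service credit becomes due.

Apr 21, 2028

The last day of the resolution window: Mar 21, 2028 + 15 days = Apr 5, 2028.
From Wednesday, Apr 5, 2028, 12 business days (Apr 6, Apr 7, Apr 10, Apr 11, …, Apr 19, Apr 20, Apr 21, skipping weekends) brings us to Friday, Apr 21, 2028, which is the date on which the service credit becomes due.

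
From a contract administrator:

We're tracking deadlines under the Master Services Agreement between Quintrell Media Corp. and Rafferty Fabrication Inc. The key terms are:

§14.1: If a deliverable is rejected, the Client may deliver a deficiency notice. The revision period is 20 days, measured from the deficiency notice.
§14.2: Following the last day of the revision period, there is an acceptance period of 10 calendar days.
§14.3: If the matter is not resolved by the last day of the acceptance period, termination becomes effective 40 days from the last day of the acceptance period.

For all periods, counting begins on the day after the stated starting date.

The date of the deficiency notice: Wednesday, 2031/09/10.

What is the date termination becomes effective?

2031/11/19

The last day of the revision period: 2031/09/10 + 20 days = 2031/09/30.
The last day of the acceptance period: 2031/09/30 + 10 days = 2031/10/10.
The date termination becomes effective: 2031/10/10 + 40 days = 2031/11/19.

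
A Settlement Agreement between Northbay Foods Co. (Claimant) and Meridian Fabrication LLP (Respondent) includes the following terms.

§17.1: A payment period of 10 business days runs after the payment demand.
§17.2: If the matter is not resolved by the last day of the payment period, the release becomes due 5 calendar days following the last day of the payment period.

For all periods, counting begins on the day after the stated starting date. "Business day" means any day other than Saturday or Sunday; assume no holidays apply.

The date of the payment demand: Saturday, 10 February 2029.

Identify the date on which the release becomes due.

28 February 2029

From Saturday, 10 February 2029, 10 business days (Feb 12, Feb 13, Feb 14, Feb 15, Feb 16, Feb 19, Feb 20, Feb 21, Feb 22, Feb 23, skipping weekends) brings us to Friday, 23 February 2029, which is the last day of the payment period.
The date on which the release becomes due: 5 calendar days after 23 February 2029 is 28 February 2029.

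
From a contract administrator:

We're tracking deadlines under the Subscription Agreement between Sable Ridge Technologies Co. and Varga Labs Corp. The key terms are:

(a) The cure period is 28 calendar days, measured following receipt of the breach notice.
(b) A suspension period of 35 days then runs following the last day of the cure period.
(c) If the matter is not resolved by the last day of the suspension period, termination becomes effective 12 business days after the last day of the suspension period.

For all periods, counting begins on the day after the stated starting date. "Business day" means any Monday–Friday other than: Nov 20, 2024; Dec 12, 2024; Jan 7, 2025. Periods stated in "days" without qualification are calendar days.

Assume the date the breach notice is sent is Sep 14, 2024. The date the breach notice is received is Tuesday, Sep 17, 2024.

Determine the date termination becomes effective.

The last day of the cure period: Sep 17, 2024 + 28 days = Oct 15, 2024.
The last day of the suspension period: Oct 15, 2024 + 35 days = Nov 19, 2024.
From Tuesday, Nov 19, 2024, 12 business days (Nov 21, Nov 22, Nov 25, Nov 26, …, Dec 4, Dec 5, Dec 6, skipping weekends and the listed holiday on Nov 20) brings us to Friday, Dec 6, 2024, which is the date termination becomes effective.

Dec 6, 2024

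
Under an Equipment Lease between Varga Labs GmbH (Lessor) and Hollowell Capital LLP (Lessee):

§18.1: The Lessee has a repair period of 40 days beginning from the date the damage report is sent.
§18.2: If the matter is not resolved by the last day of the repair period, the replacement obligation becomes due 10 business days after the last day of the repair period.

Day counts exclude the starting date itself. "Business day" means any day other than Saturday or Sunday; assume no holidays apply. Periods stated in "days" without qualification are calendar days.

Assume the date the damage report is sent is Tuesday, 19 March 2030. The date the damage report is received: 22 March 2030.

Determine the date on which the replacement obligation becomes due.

10 May 2030

The last day of the repair period: 40 calendar days after 19 March 2030 is 28 April 2030.
The date on which the replacement obligation becomes due: 10 business days after Sunday, 28 April 2030, skipping weekends — Apr 29, Apr 30, May 1, May 2, May 3, May 6, May 7, May 8, May 9, May 10 — lands on Friday, 10 May 2030.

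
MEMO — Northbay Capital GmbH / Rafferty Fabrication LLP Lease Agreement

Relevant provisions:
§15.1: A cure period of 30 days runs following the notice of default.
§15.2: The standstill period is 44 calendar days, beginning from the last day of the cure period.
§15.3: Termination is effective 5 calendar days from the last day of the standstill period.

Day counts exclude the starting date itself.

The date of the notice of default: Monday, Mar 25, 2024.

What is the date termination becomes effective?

Jun 12, 2024

The last day of the cure period: 30 calendar days after Mar 25, 2024 is Apr 24, 2024.
Adding 44 calendar days to Apr 24, 2024 gives Jun 7, 2024, which is the last day of the standstill period.
The date termination becomes effective: 5 calendar days after Jun 7, 2024 is Jun 12, 2024.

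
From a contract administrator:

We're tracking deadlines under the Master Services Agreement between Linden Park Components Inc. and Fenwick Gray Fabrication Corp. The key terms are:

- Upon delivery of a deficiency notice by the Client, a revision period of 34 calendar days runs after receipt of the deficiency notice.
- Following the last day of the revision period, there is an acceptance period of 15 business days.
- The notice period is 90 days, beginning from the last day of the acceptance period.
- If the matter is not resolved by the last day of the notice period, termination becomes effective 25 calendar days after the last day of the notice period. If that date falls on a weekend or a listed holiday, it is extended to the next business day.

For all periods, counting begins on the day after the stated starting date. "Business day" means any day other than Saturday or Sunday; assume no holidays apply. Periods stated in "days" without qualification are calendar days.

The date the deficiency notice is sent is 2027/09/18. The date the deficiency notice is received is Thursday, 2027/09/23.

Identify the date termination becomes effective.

2028/03/13

Adding 34 calendar days to 2027/09/23 gives 2027/10/27, which is the last day of the revision period.
The last day of the acceptance period: 15 business days after Wednesday, 2027/10/27, skipping weekends — Oct 28, Oct 29, Nov 1, Nov 2, …, Nov 15, Nov 16, Nov 17 — lands on Wednesday, 2027/11/17.
Adding 90 calendar days to 2027/11/17 gives 2028/02/15, which is the last day of the notice period.
The date termination becomes effective: 2028/02/15 + 25 days = 2028/03/11. That falls on a Saturday, so it rolls to the next business day, Monday, 2028/03/13.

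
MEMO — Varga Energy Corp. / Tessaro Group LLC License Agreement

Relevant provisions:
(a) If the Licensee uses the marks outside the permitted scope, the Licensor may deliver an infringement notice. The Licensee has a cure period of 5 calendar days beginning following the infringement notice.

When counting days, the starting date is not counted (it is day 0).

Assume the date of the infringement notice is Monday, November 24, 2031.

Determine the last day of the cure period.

The last day of the cure period: November 24, 2031 + 5 days = November 29, 2031.

November 29, 2031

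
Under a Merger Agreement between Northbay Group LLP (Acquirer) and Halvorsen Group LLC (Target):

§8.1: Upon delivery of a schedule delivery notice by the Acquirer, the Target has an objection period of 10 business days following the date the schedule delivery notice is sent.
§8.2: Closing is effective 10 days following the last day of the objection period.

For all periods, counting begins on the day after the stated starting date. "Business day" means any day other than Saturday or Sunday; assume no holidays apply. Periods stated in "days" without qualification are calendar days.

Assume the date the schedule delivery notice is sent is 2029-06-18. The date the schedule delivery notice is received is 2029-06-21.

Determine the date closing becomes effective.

2029-07-12

The last day of the objection period: counting 10 business days from Monday, 2029-06-18 (Jun 19, Jun 20, Jun 21, Jun 22, Jun 25, Jun 26, Jun 27, Jun 28, Jun 29, Jul 2, skipping weekends) reaches Monday, 2029-07-02.
The date closing becomes effective: 2029-07-02 + 10 days = 2029-07-12.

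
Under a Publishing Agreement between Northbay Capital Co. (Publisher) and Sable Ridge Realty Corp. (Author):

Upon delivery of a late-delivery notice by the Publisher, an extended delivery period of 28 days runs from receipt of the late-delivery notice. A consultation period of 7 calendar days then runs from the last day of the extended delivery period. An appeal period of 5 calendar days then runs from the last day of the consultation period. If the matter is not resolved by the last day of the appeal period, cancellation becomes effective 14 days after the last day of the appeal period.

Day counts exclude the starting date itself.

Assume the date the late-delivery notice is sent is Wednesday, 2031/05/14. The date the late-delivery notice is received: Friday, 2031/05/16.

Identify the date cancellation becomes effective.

Adding 28 calendar days to 2031/05/16 gives 2031/06/13, which is the last day of the extended delivery period.
The last day of the consultation period: 2031/06/13 + 7 days = 2031/06/20.
The last day of the appeal period: 2031/06/20 + 5 days = 2031/06/25.
Adding 14 calendar days to 2031/06/25 gives 2031/07/09, which is the date cancellation becomes effective.

2031/07/09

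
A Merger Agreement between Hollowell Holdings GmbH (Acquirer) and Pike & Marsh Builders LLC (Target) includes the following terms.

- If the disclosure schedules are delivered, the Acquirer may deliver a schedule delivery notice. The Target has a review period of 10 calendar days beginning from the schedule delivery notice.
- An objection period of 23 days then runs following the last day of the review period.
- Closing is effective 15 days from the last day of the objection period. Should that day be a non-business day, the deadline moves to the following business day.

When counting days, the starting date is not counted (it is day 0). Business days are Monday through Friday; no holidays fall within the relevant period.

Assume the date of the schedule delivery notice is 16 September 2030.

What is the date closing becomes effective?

4 November 2030

Adding 10 calendar days to 16 September 2030 gives 26 September 2030, which is the last day of the review period.
The last day of the objection period: 26 September 2030 + 23 days = 19 October 2030.
Adding 15 calendar days to 19 October 2030 gives 3 November 2030, which is the date closing becomes effective. That falls on a Sunday, so it rolls to the next business day, Monday, 4 November 2030.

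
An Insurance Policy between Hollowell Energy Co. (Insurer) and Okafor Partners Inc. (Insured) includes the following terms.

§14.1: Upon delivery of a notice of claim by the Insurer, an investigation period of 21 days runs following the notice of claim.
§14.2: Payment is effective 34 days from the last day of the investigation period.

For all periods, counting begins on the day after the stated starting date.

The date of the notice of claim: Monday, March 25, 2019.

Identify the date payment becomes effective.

May 19, 2019

The last day of the investigation period: March 25, 2019 + 21 days = April 15, 2019.
The date payment becomes effective: 34 calendar days after April 15, 2019 is May 19, 2019.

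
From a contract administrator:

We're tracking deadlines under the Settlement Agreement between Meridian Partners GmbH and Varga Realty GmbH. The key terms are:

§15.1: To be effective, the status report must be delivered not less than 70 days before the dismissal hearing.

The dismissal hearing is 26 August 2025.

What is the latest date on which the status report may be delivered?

17 June 2025

26 August 2025 minus 70 days is 17 June 2025.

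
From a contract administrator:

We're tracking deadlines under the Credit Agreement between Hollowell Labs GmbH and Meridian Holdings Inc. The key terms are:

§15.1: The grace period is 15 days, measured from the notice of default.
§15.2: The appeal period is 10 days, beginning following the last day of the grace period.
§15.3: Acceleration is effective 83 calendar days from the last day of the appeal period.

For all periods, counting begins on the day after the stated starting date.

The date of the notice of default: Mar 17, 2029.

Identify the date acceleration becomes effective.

Jul 3, 2029

The last day of the grace period: 15 calendar days after Mar 17, 2029 is Apr 1, 2029.
Adding 10 calendar days to Apr 1, 2029 gives Apr 11, 2029, which is the last day of the appeal period.
The date acceleration becomes effective: 83 calendar days after Apr 11, 2029 is Jul 3, 2029.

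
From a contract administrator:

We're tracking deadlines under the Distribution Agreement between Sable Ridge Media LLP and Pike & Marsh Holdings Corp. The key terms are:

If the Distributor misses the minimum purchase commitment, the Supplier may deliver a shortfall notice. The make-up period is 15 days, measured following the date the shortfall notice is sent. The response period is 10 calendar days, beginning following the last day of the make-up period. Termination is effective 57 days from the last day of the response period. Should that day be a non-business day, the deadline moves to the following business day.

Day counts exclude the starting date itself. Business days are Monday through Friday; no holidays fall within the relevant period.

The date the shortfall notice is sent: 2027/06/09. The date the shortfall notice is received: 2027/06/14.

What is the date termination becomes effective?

2027/08/30

The last day of the make-up period: 2027/06/09 + 15 days = 2027/06/24.
The last day of the response period: 2027/06/24 + 10 days = 2027/07/04.
The date termination becomes effective: 2027/07/04 + 57 days = 2027/08/30. 2027/08/30 is a Monday, so no roll-forward applies.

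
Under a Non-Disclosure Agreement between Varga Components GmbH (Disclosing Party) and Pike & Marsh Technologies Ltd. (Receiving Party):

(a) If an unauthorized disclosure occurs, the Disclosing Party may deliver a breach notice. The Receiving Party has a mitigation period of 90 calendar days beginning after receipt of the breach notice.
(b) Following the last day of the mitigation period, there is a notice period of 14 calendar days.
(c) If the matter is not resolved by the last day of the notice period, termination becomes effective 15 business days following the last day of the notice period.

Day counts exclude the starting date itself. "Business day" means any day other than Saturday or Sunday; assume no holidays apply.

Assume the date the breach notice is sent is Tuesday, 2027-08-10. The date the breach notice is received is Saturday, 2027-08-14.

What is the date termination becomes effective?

2027-12-17

The last day of the mitigation period: 2027-08-14 + 90 days = 2027-11-12.
The last day of the notice period: 2027-11-12 + 14 days = 2027-11-26.
From Friday, 2027-11-26, 15 business days (Nov 29, Nov 30, Dec 1, Dec 2, …, Dec 15, Dec 16, Dec 17, skipping weekends) brings us to Friday, 2027-12-17, which is the date termination becomes effective.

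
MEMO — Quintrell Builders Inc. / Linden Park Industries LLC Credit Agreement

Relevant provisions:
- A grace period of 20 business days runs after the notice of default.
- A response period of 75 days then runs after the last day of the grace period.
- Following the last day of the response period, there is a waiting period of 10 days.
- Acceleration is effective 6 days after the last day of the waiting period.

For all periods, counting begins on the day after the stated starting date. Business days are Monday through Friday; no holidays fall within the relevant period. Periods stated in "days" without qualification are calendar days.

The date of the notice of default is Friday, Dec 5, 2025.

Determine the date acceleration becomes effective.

The last day of the grace period: 20 business days after Friday, Dec 5, 2025, skipping weekends — Dec 8, Dec 9, Dec 10, Dec 11, …, Dec 31, Jan 1, Jan 2 — lands on Friday, Jan 2, 2026.
The last day of the response period: 75 calendar days after Jan 2, 2026 is Mar 18, 2026.
The last day of the waiting period: 10 calendar days after Mar 18, 2026 is Mar 28, 2026.
The date acceleration becomes effective: Mar 28, 2026 + 6 days = Apr 3, 2026.

Apr 3, 2026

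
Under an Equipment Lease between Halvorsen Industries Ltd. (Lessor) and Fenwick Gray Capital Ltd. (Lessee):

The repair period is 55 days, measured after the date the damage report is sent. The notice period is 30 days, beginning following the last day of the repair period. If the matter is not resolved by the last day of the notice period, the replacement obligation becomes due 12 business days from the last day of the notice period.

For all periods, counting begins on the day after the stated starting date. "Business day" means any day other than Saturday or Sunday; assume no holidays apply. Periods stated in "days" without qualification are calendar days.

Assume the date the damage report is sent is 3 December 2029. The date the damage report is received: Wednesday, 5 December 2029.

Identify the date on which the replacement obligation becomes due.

Adding 55 calendar days to 3 December 2029 gives 27 January 2030, which is the last day of the repair period.
The last day of the notice period: 30 calendar days after 27 January 2030 is 26 February 2030.
From Tuesday, 26 February 2030, 12 business days (Feb 27, Feb 28, Mar 1, Mar 4, …, Mar 12, Mar 13, Mar 14, skipping weekends) brings us to Thursday, 14 March 2030, which is the date on which the replacement obligation becomes due.

14 March 2030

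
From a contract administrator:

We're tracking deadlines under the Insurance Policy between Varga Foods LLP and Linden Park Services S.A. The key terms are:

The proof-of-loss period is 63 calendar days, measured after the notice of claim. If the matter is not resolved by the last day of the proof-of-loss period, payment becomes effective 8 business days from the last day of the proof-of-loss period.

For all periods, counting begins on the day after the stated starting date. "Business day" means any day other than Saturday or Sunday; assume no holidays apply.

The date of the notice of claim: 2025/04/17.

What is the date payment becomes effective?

2025/07/01

Adding 63 calendar days to 2025/04/17 gives 2025/06/19, which is the last day of the proof-of-loss period.
From Thursday, 2025/06/19, 8 business days (Jun 20, Jun 23, Jun 24, Jun 25, Jun 26, Jun 27, Jun 30, Jul 1, skipping weekends) brings us to Tuesday, 2025/07/01, which is the date payment becomes effective.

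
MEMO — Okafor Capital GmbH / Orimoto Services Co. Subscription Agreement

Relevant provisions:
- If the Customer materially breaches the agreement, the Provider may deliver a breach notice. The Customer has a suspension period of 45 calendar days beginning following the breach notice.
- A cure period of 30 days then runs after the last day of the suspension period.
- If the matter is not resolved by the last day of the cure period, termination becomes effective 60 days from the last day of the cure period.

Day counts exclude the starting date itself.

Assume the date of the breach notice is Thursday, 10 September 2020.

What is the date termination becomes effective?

23 January 2021

The last day of the suspension period: 45 calendar days after 10 September 2020 is 25 October 2020.
Adding 30 calendar days to 25 October 2020 gives 24 November 2020, which is the last day of the cure period.
Adding 60 calendar days to 24 November 2020 gives 23 January 2021, which is the date termination becomes effective.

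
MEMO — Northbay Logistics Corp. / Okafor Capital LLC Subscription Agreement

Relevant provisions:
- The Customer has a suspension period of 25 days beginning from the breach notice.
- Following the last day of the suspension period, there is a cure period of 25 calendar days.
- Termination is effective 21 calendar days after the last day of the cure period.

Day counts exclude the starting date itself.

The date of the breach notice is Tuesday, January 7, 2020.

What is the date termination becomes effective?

March 18, 2020

The last day of the suspension period: 25 calendar days after January 7, 2020 is February 1, 2020.
Adding 25 calendar days to February 1, 2020 gives February 26, 2020, which is the last day of the cure period.
Adding 21 calendar days to February 26, 2020 gives March 18, 2020, which is the date termination becomes effective.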